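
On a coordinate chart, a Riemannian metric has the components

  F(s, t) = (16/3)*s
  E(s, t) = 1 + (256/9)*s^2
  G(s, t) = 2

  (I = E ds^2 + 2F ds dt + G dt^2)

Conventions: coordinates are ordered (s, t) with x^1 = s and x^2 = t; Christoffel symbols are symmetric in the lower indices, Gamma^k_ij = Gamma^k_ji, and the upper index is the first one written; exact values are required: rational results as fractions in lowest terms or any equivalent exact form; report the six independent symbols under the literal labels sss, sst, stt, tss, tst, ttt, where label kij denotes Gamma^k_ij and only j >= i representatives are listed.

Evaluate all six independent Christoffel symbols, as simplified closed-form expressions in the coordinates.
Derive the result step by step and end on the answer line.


E = 1 + (256/9)*s^2; F = (16/3)*s; G = 2
Gamma^k_ij = (1/2) g^{kl} (d_i g_jl + d_j g_il - d_l g_ij), with g^inv = (1/(EG-F^2)) [[G, -F], [-F, E]]
first partials: E_s = (512/9)*s, E_t = 0, F_s = 16/3, F_t = 0, G_s = 0, G_t = 0
D = EG - F^2 = 2 + (256/9)*s^2
expanded: Gamma^s_ss = (G E_s - 2F F_s + F E_t)/(2D), Gamma^s_st = (G E_t - F G_s)/(2D), Gamma^s_tt = (2G F_t - G G_s - F G_t)/(2D), Gamma^t_ss = (2E F_s - E E_t - F E_s)/(2D), Gamma^t_st = (E G_s - F E_t)/(2D), Gamma^t_tt = (E G_t - 2F F_t + F G_s)/(2D); substitute and cancel common factors

Answer: Gamma_sss = 128*s/(128*s^2 + 9), Gamma_sst = 0, Gamma_stt = 0, Gamma_tss = 24/(128*s^2 + 9), Gamma_tst = 0, Gamma_ttt = 0


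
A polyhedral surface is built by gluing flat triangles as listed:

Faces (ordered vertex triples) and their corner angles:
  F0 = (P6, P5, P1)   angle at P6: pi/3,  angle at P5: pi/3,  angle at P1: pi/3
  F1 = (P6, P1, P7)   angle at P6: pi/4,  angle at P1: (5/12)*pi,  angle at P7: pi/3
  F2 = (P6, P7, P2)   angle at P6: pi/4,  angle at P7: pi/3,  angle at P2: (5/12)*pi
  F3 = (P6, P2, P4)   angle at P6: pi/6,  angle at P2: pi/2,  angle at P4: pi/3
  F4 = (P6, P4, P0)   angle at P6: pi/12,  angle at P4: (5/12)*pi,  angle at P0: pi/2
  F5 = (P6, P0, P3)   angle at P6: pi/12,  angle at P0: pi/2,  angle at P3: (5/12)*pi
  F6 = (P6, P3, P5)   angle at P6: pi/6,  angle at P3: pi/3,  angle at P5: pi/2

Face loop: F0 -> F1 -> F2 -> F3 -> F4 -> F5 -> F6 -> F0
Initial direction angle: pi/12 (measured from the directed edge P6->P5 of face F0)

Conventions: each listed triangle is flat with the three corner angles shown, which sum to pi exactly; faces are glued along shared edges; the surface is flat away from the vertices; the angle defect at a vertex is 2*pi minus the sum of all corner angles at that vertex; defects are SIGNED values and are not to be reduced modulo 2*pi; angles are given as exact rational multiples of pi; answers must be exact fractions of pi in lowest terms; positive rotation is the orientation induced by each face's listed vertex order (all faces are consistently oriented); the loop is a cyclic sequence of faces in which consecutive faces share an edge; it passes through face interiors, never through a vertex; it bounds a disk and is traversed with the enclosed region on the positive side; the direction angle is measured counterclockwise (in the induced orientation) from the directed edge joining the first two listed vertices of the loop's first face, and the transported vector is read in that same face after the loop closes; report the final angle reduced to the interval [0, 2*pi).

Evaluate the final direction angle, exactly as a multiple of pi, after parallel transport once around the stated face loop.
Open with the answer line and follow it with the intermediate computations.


Answer: final direction angle = (3/4)*pi

enclosed vertex P6: corner angles sum to (4/3)*pi, defect = 2*pi - (4/3)*pi = (2/3)*pi
by Gauss-Bonnet the loop rotates the vector by the enclosed defect sum (positive orientation, mod 2*pi)
final angle = pi/12 + (2/3)*pi = (3/4)*pi (mod 2*pi)


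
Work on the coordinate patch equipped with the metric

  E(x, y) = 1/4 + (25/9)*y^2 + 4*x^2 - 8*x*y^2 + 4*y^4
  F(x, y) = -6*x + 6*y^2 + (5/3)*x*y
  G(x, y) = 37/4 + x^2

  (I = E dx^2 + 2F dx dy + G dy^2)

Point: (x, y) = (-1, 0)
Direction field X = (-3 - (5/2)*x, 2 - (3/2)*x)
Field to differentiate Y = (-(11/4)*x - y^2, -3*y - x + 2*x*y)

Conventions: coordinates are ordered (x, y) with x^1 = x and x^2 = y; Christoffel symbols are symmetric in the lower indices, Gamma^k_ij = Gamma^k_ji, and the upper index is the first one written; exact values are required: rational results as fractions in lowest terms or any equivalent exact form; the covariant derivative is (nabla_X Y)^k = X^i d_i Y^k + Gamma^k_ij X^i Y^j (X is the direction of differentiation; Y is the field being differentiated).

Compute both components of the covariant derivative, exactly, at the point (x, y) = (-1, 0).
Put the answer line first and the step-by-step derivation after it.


Answer: (nabla_X Y)^x = 18473/2904, (nabla_X Y)^y = -4841/242

E = 17/4, F = 6, G = 41/4 at the point
E_x = -8, E_y = 0, F_x = -6, F_y = -5/3, G_x = -2, G_y = 0
EG - F^2 = 121/16;  g^inv = (16/121) * [[41/4, -6], [-6, 17/4]]
first-kind symbols [ij,l] = (1/2)(d_i g_jl + d_j g_il - d_l g_ij): [xx,x] = E_x/2 = -4, [xx,y] = F_x - E_y/2 = -6, [xy,x] = E_y/2 = 0, [xy,y] = G_x/2 = -1, [yy,x] = F_y - G_x/2 = -2/3, [yy,y] = G_y/2 = 0
Gamma^x_ij = (G*[ij,x] - F*[ij,y])/(EG - F^2), Gamma^y_ij = (E*[ij,y] - F*[ij,x])/(EG - F^2)
Gamma_xxx = -80/121, Gamma_xxy = 96/121, Gamma_xyy = -328/363, Gamma_yxx = -24/121, Gamma_yxy = -68/121, Gamma_yyy = 64/121
X = (-1/2, 7/2), Y = (11/4, 1) at the point


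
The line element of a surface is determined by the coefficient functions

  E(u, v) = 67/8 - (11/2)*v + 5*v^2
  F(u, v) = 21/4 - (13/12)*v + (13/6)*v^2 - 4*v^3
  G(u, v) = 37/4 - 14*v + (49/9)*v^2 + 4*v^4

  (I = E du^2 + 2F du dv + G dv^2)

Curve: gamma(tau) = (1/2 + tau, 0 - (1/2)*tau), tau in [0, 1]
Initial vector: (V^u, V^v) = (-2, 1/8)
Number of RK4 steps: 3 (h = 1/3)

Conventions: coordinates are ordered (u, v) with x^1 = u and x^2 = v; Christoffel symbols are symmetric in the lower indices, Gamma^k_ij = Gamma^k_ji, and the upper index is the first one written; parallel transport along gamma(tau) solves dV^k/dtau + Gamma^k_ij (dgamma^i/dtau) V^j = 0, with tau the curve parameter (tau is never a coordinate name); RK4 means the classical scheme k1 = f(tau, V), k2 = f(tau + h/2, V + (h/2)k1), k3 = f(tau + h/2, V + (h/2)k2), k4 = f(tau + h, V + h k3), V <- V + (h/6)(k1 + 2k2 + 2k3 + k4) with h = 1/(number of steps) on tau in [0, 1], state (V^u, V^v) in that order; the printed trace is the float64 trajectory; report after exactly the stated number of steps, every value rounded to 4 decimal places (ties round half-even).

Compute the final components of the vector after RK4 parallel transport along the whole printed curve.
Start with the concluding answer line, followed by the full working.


Answer: V^u = -1.7656, V^v = 0.4934

gamma'(tau) = (1, -1/2); f(tau, V)^k = -Gamma^k_ij(gamma(tau)) gamma'^i(tau) V^j; h = 1/3; intermediate values shown to 6 dp
curve data and Christoffel symbols at the stage parameters:
  tau = 0.000000: gamma = (0.500000, 0.000000), gamma' = (1.000000, -0.500000); Gamma_uuu = -0.289292, Gamma_uuv = -0.509706, Gamma_uvv = 0.535588, Gamma_vuu = 0.461490, Gamma_vuv = 0.289292, Gamma_vvv = -1.060739
  tau = 0.166667: gamma = (0.666667, -0.083333), gamma' = (1.000000, -0.500000); Gamma_uuu = -0.265057, Gamma_uuv = -0.517221, Gamma_uvv = 0.374743, Gamma_vuu = 0.438727, Gamma_vuv = 0.265057, Gamma_vvv = -0.905440
  tau = 0.333333: gamma = (0.833333, -0.166667), gamma' = (1.000000, -0.500000); Gamma_uuu = -0.245723, Gamma_uuv = -0.523520, Gamma_uvv = 0.232292, Gamma_vuu = 0.420619, Gamma_vuv = 0.245723, Gamma_vvv = -0.785864
  tau = 0.500000: gamma = (1.000000, -0.250000), gamma' = (1.000000, -0.500000); Gamma_uuu = -0.230655, Gamma_uuv = -0.528602, Gamma_uvv = 0.103902, Gamma_vuu = 0.405852, Gamma_vuv = 0.230655, Gamma_vvv = -0.692841
  tau = 0.666667: gamma = (1.166667, -0.333333), gamma' = (1.000000, -0.500000); Gamma_uuu = -0.219297, Gamma_uuv = -0.532563, Gamma_uvv = -0.013187, Gamma_vuu = 0.393415, Gamma_vuv = 0.219297, Gamma_vvv = -0.619861
  tau = 0.833333: gamma = (1.333333, -0.416667), gamma' = (1.000000, -0.500000); Gamma_uuu = -0.211155, Gamma_uuv = -0.535577, Gamma_uvv = -0.120769, Gamma_vuu = 0.382543, Gamma_vuv = 0.211155, Gamma_vvv = -0.562154
  tau = 1.000000: gamma = (1.500000, -0.500000), gamma' = (1.000000, -0.500000); Gamma_uuu = -0.205780, Gamma_uuv = -0.537872, Gamma_uvv = -0.220054, Gamma_vuu = 0.372662, Gamma_vuv = 0.205780, Gamma_vvv = -0.516123
step 0: V^u = -2.0000, V^v = 0.1250
step 1: k1 = (0.028308, 0.531230), k2 = (0.137595, 0.457680), k3 = (0.129075, 0.460901), k4 = (0.209617, 0.404754); V <- V + (h/6)(k1 + 2k2 + 2k3 + k4): V^u = -1.9572, V^v = 0.2791
step 2: k1 = (0.209895, 0.404532), k2 = (0.265827, 0.358489), k3 = (0.261058, 0.360209), k4 = (0.297799, 0.319449); V <- V + (h/6)(k1 + 2k2 + 2k3 + k4): V^u = -1.8704, V^v = 0.3991
step 3: k1 = (0.297815, 0.319522), k2 = (0.318091, 0.281608), k3 = (0.314897, 0.283782), k4 = (0.322740, 0.247252); V <- V + (h/6)(k1 + 2k2 + 2k3 + k4): V^u = -1.7656, V^v = 0.4934


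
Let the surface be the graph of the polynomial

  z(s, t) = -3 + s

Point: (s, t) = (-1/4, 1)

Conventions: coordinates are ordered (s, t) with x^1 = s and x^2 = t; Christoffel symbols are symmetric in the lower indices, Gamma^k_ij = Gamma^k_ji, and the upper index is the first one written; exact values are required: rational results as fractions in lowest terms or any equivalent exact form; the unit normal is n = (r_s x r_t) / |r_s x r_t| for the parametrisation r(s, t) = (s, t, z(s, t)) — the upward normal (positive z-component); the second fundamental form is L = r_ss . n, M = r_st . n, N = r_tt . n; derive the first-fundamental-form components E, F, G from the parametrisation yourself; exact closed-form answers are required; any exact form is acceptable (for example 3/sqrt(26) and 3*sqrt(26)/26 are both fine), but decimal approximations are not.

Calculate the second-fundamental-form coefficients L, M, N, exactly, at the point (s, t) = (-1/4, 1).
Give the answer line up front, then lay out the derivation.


Answer: L = 0, M = 0, N = 0

z_s = 1, z_t = 0, z_ss = 0, z_st = 0, z_tt = 0
E = 2, F = 0, G = 1; answer radicand W^2 = 2
unnormalised second-form numerators: l = 0, m = 0, n = 0; L = l/sqrt(2), and similarly M = m/sqrt(W^2), N = n/sqrt(W^2)


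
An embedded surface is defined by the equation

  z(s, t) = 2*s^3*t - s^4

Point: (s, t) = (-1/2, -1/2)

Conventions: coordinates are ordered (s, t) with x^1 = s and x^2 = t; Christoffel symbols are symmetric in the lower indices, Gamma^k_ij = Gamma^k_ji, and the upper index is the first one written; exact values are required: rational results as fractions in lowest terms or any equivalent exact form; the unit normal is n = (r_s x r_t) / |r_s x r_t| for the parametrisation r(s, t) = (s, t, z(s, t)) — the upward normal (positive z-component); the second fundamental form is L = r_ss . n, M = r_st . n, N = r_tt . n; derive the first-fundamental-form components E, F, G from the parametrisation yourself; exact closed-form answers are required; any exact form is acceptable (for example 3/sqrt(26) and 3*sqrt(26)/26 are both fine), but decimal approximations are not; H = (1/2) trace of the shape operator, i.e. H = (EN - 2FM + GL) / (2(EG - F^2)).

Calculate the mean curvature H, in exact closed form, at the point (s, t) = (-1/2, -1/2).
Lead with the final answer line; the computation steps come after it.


Answer: H = -sqrt(2)/18

z_s = -1/4, z_t = -1/4, z_ss = 0, z_st = 3/2, z_tt = 0
E = 17/16, F = 1/16, G = 17/16; answer radicand W^2 = 9/8
unnormalised second-form numerators: l = 0, m = 3/2, n = 0; L = l/sqrt(9/8), and similarly M = m/sqrt(W^2), N = n/sqrt(W^2)
H = (E*n - 2*F*m + G*l) / (2*(EG - F^2)*sqrt(W^2)); E*n - 2*F*m + G*l = -3/16, EG - F^2 = 9/8, so H = (-1/12)/sqrt(9/8)


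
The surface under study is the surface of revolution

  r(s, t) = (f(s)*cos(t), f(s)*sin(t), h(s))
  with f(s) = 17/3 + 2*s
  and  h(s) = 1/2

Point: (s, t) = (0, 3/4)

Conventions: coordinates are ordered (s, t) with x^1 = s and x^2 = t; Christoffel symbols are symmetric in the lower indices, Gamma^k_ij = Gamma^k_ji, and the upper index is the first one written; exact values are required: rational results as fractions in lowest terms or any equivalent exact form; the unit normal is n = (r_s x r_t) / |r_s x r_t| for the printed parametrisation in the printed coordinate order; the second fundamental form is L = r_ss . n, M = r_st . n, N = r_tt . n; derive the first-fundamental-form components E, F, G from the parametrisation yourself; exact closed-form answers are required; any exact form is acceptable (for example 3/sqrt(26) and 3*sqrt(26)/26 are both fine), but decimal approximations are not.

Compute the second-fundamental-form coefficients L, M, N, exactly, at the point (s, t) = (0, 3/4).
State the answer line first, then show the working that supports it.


Answer: L = 0, M = 0, N = 0

f = 17/3, f' = 2, f'' = 0, h' = 0, h'' = 0
E = 4, F = 0, G = 289/9; answer radicand W^2 = 4
unnormalised second-form numerators: l = 0, m = 0, n = 0; L = l/sqrt(4), and similarly M = m/sqrt(W^2), N = n/sqrt(W^2)


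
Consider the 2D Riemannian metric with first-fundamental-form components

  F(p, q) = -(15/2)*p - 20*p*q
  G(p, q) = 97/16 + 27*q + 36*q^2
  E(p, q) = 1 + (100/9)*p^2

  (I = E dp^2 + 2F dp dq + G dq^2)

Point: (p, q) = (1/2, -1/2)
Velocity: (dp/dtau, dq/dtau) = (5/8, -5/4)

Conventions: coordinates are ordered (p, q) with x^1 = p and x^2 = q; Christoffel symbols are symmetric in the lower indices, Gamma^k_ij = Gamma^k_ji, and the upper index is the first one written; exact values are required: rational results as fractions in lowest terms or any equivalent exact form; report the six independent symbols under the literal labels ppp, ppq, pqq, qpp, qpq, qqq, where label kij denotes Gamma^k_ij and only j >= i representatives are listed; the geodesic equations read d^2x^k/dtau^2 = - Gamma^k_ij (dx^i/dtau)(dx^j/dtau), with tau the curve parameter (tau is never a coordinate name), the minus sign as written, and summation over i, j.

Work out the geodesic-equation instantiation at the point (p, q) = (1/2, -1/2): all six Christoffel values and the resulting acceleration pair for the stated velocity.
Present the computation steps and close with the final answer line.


E = 34/9, F = 5/4, G = 25/16 at the point
E_p = 100/9, E_q = 0, F_p = 5/2, F_q = -10, G_p = 0, G_q = -9
EG - F^2 = 625/144;  g^inv = (144/625) * [[25/16, -5/4], [-5/4, 34/9]]
first-kind symbols [ij,l] = (1/2)(d_i g_jl + d_j g_il - d_l g_ij): [pp,p] = E_p/2 = 50/9, [pp,q] = F_p - E_q/2 = 5/2, [pq,p] = E_q/2 = 0, [pq,q] = G_p/2 = 0, [qq,p] = F_q - G_p/2 = -10, [qq,q] = G_q/2 = -9/2
Gamma^p_ij = (G*[ij,p] - F*[ij,q])/(EG - F^2), Gamma^q_ij = (E*[ij,q] - F*[ij,p])/(EG - F^2)
Gamma_ppp = 32/25, Gamma_ppq = 0, Gamma_pqq = -288/125, Gamma_qpp = 72/125, Gamma_qpq = 0, Gamma_qqq = -648/625
d^2p/dtau^2 = -(Gamma_ppp*(5/8)^2 + 2*Gamma_ppq*(5/8)*(-5/4) + Gamma_pqq*(-5/4)^2) = 31/10
d^2q/dtau^2 = -(Gamma_qpp*(5/8)^2 + 2*Gamma_qpq*(5/8)*(-5/4) + Gamma_qqq*(-5/4)^2) = 279/200

Answer: Gamma_ppp = 32/25, Gamma_ppq = 0, Gamma_pqq = -288/125, Gamma_qpp = 72/125, Gamma_qpq = 0, Gamma_qqq = -648/625; accelerations (d^2p/dtau^2, d^2q/dtau^2) = (31/10, 279/200)


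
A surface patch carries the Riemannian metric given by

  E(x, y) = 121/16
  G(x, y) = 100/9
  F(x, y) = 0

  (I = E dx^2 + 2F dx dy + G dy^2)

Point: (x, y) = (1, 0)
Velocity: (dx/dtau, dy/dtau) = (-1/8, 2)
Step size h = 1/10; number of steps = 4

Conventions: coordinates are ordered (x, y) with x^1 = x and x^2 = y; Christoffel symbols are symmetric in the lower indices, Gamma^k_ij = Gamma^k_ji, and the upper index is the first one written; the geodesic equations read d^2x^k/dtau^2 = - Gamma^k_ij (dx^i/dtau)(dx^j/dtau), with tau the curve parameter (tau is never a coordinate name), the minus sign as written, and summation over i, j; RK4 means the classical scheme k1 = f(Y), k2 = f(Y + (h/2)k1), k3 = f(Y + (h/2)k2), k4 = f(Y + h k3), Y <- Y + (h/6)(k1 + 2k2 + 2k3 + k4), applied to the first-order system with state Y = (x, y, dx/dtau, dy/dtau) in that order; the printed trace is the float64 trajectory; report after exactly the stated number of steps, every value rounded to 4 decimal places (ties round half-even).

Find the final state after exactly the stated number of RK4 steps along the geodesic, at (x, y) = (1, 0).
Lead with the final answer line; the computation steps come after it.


Answer: x = 0.9500, y = 0.8000, dx/dtau = -0.1250, dy/dtau = 2.0000

f(Y) = (dx/dtau, dy/dtau, -Gamma^x_ij Y'^i Y'^j, -Gamma^y_ij Y'^i Y'^j) with the Gammas evaluated at the stage position; h = 0.100000; intermediate values shown to 6 dp
step 0: x = 1.0000, y = 0.0000, dx/dtau = -0.1250, dy/dtau = 2.0000
step 1:
  k1: at (x, y) = (1.000000, 0.000000), (dx/dtau, dy/dtau) = (-0.125000, 2.000000); Gamma_xxx = 0.000000, Gamma_xxy = 0.000000, Gamma_xyy = 0.000000, Gamma_yxx = 0.000000, Gamma_yxy = 0.000000, Gamma_yyy = 0.000000; k1 = (-0.125000, 2.000000, 0.000000, 0.000000)
  k2: at (x, y) = (0.993750, 0.100000), (dx/dtau, dy/dtau) = (-0.125000, 2.000000); Gamma_xxx = 0.000000, Gamma_xxy = 0.000000, Gamma_xyy = 0.000000, Gamma_yxx = 0.000000, Gamma_yxy = 0.000000, Gamma_yyy = 0.000000; k2 = (-0.125000, 2.000000, 0.000000, 0.000000)
  k3: at (x, y) = (0.993750, 0.100000), (dx/dtau, dy/dtau) = (-0.125000, 2.000000); Gamma_xxx = 0.000000, Gamma_xxy = 0.000000, Gamma_xyy = 0.000000, Gamma_yxx = 0.000000, Gamma_yxy = 0.000000, Gamma_yyy = 0.000000; k3 = (-0.125000, 2.000000, 0.000000, 0.000000)
  k4: at (x, y) = (0.987500, 0.200000), (dx/dtau, dy/dtau) = (-0.125000, 2.000000); Gamma_xxx = 0.000000, Gamma_xxy = 0.000000, Gamma_xyy = 0.000000, Gamma_yxx = 0.000000, Gamma_yxy = 0.000000, Gamma_yyy = 0.000000; k4 = (-0.125000, 2.000000, 0.000000, 0.000000)
  Y <- Y + (h/6)(k1 + 2k2 + 2k3 + k4): x = 0.9875, y = 0.2000, dx/dtau = -0.1250, dy/dtau = 2.0000
step 2:
  k1: at (x, y) = (0.987500, 0.200000), (dx/dtau, dy/dtau) = (-0.125000, 2.000000); Gamma_xxx = 0.000000, Gamma_xxy = 0.000000, Gamma_xyy = 0.000000, Gamma_yxx = 0.000000, Gamma_yxy = 0.000000, Gamma_yyy = 0.000000; k1 = (-0.125000, 2.000000, 0.000000, 0.000000)
  k2: at (x, y) = (0.981250, 0.300000), (dx/dtau, dy/dtau) = (-0.125000, 2.000000); Gamma_xxx = 0.000000, Gamma_xxy = 0.000000, Gamma_xyy = 0.000000, Gamma_yxx = 0.000000, Gamma_yxy = 0.000000, Gamma_yyy = 0.000000; k2 = (-0.125000, 2.000000, 0.000000, 0.000000)
  k3: at (x, y) = (0.981250, 0.300000), (dx/dtau, dy/dtau) = (-0.125000, 2.000000); Gamma_xxx = 0.000000, Gamma_xxy = 0.000000, Gamma_xyy = 0.000000, Gamma_yxx = 0.000000, Gamma_yxy = 0.000000, Gamma_yyy = 0.000000; k3 = (-0.125000, 2.000000, 0.000000, 0.000000)
  k4: at (x, y) = (0.975000, 0.400000), (dx/dtau, dy/dtau) = (-0.125000, 2.000000); Gamma_xxx = 0.000000, Gamma_xxy = 0.000000, Gamma_xyy = 0.000000, Gamma_yxx = 0.000000, Gamma_yxy = 0.000000, Gamma_yyy = 0.000000; k4 = (-0.125000, 2.000000, 0.000000, 0.000000)
  Y <- Y + (h/6)(k1 + 2k2 + 2k3 + k4): x = 0.9750, y = 0.4000, dx/dtau = -0.1250, dy/dtau = 2.0000
step 3:
  k1: at (x, y) = (0.975000, 0.400000), (dx/dtau, dy/dtau) = (-0.125000, 2.000000); Gamma_xxx = 0.000000, Gamma_xxy = 0.000000, Gamma_xyy = 0.000000, Gamma_yxx = 0.000000, Gamma_yxy = 0.000000, Gamma_yyy = 0.000000; k1 = (-0.125000, 2.000000, 0.000000, 0.000000)
  k2: at (x, y) = (0.968750, 0.500000), (dx/dtau, dy/dtau) = (-0.125000, 2.000000); Gamma_xxx = 0.000000, Gamma_xxy = 0.000000, Gamma_xyy = 0.000000, Gamma_yxx = 0.000000, Gamma_yxy = 0.000000, Gamma_yyy = 0.000000; k2 = (-0.125000, 2.000000, 0.000000, 0.000000)
  k3: at (x, y) = (0.968750, 0.500000), (dx/dtau, dy/dtau) = (-0.125000, 2.000000); Gamma_xxx = 0.000000, Gamma_xxy = 0.000000, Gamma_xyy = 0.000000, Gamma_yxx = 0.000000, Gamma_yxy = 0.000000, Gamma_yyy = 0.000000; k3 = (-0.125000, 2.000000, 0.000000, 0.000000)
  k4: at (x, y) = (0.962500, 0.600000), (dx/dtau, dy/dtau) = (-0.125000, 2.000000); Gamma_xxx = 0.000000, Gamma_xxy = 0.000000, Gamma_xyy = 0.000000, Gamma_yxx = 0.000000, Gamma_yxy = 0.000000, Gamma_yyy = 0.000000; k4 = (-0.125000, 2.000000, 0.000000, 0.000000)
  Y <- Y + (h/6)(k1 + 2k2 + 2k3 + k4): x = 0.9625, y = 0.6000, dx/dtau = -0.1250, dy/dtau = 2.0000
step 4:
  k1: at (x, y) = (0.962500, 0.600000), (dx/dtau, dy/dtau) = (-0.125000, 2.000000); Gamma_xxx = 0.000000, Gamma_xxy = 0.000000, Gamma_xyy = 0.000000, Gamma_yxx = 0.000000, Gamma_yxy = 0.000000, Gamma_yyy = 0.000000; k1 = (-0.125000, 2.000000, 0.000000, 0.000000)
  k2: at (x, y) = (0.956250, 0.700000), (dx/dtau, dy/dtau) = (-0.125000, 2.000000); Gamma_xxx = 0.000000, Gamma_xxy = 0.000000, Gamma_xyy = 0.000000, Gamma_yxx = 0.000000, Gamma_yxy = 0.000000, Gamma_yyy = 0.000000; k2 = (-0.125000, 2.000000, 0.000000, 0.000000)
  k3: at (x, y) = (0.956250, 0.700000), (dx/dtau, dy/dtau) = (-0.125000, 2.000000); Gamma_xxx = 0.000000, Gamma_xxy = 0.000000, Gamma_xyy = 0.000000, Gamma_yxx = 0.000000, Gamma_yxy = 0.000000, Gamma_yyy = 0.000000; k3 = (-0.125000, 2.000000, 0.000000, 0.000000)
  k4: at (x, y) = (0.950000, 0.800000), (dx/dtau, dy/dtau) = (-0.125000, 2.000000); Gamma_xxx = 0.000000, Gamma_xxy = 0.000000, Gamma_xyy = 0.000000, Gamma_yxx = 0.000000, Gamma_yxy = 0.000000, Gamma_yyy = 0.000000; k4 = (-0.125000, 2.000000, 0.000000, 0.000000)
  Y <- Y + (h/6)(k1 + 2k2 + 2k3 + k4): x = 0.9500, y = 0.8000, dx/dtau = -0.1250, dy/dtau = 2.0000


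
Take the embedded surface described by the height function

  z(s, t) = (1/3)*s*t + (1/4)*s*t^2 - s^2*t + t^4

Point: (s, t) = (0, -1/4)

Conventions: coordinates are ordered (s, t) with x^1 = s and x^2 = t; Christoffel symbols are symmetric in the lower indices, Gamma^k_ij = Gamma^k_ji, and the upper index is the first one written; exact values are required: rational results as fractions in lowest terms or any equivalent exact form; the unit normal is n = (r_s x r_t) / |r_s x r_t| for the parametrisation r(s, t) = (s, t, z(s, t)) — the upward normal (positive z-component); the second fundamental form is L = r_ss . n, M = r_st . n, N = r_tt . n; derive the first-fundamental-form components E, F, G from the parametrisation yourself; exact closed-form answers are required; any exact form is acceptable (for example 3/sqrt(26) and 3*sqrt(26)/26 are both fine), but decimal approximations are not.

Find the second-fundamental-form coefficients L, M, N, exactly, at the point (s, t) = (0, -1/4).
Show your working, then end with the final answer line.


z_s = -13/192, z_t = -1/16, z_ss = 1/2, z_st = 5/24, z_tt = 3/4
E = 37033/36864, F = 13/3072, G = 257/256; answer radicand W^2 = 37177/36864
unnormalised second-form numerators: l = 1/2, m = 5/24, n = 3/4; L = l/sqrt(37177/36864), and similarly M = m/sqrt(W^2), N = n/sqrt(W^2)

Answer: L = 96*sqrt(37177)/37177, M = 40*sqrt(37177)/37177, N = 144*sqrt(37177)/37177


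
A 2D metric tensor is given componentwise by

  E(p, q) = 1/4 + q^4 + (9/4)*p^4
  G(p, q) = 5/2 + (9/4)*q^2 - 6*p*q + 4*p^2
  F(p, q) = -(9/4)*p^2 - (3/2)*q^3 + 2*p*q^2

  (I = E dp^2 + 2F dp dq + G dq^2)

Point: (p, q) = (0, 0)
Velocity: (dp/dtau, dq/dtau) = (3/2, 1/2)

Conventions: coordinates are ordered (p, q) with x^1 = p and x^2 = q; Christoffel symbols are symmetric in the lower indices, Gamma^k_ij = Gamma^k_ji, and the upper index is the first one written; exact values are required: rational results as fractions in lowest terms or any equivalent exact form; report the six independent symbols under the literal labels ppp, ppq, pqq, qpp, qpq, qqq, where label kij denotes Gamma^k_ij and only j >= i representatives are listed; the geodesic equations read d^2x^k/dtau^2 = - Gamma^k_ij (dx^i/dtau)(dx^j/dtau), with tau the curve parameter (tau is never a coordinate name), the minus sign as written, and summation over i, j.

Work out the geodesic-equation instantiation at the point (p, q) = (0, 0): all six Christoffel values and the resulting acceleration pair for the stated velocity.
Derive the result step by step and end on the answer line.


E = 1/4, F = 0, G = 5/2 at the point
E_p = 0, E_q = 0, F_p = 0, F_q = 0, G_p = 0, G_q = 0
EG - F^2 = 5/8;  g^inv = (8/5) * [[5/2, 0], [0, 1/4]]
first-kind symbols [ij,l] = (1/2)(d_i g_jl + d_j g_il - d_l g_ij): [pp,p] = E_p/2 = 0, [pp,q] = F_p - E_q/2 = 0, [pq,p] = E_q/2 = 0, [pq,q] = G_p/2 = 0, [qq,p] = F_q - G_p/2 = 0, [qq,q] = G_q/2 = 0
Gamma^p_ij = (G*[ij,p] - F*[ij,q])/(EG - F^2), Gamma^q_ij = (E*[ij,q] - F*[ij,p])/(EG - F^2)
Gamma_ppp = 0, Gamma_ppq = 0, Gamma_pqq = 0, Gamma_qpp = 0, Gamma_qpq = 0, Gamma_qqq = 0
d^2p/dtau^2 = -(Gamma_ppp*(3/2)^2 + 2*Gamma_ppq*(3/2)*(1/2) + Gamma_pqq*(1/2)^2) = 0
d^2q/dtau^2 = -(Gamma_qpp*(3/2)^2 + 2*Gamma_qpq*(3/2)*(1/2) + Gamma_qqq*(1/2)^2) = 0

Answer: Gamma_ppp = 0, Gamma_ppq = 0, Gamma_pqq = 0, Gamma_qpp = 0, Gamma_qpq = 0, Gamma_qqq = 0; accelerations (d^2p/dtau^2, d^2q/dtau^2) = (0, 0)


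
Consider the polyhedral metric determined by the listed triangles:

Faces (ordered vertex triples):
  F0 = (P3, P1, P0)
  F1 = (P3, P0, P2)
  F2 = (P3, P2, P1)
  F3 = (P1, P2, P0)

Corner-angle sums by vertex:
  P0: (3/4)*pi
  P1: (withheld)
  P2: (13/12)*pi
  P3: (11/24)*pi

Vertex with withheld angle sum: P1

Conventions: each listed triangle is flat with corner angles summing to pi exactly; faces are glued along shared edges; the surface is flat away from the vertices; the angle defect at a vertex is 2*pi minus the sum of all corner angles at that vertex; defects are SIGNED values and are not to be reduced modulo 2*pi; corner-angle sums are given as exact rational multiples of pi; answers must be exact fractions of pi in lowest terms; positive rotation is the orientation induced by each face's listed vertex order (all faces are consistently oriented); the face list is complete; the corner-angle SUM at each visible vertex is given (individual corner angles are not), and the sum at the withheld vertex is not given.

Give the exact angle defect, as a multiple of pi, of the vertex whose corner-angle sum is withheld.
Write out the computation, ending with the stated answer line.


V = 4, E = 6, F = 4; chi = V - E + F = 2
Gauss-Bonnet: total defect = 2*pi*chi = 4*pi; visible defects sum to (89/24)*pi

Answer: defect(P1) = (7/24)*pi


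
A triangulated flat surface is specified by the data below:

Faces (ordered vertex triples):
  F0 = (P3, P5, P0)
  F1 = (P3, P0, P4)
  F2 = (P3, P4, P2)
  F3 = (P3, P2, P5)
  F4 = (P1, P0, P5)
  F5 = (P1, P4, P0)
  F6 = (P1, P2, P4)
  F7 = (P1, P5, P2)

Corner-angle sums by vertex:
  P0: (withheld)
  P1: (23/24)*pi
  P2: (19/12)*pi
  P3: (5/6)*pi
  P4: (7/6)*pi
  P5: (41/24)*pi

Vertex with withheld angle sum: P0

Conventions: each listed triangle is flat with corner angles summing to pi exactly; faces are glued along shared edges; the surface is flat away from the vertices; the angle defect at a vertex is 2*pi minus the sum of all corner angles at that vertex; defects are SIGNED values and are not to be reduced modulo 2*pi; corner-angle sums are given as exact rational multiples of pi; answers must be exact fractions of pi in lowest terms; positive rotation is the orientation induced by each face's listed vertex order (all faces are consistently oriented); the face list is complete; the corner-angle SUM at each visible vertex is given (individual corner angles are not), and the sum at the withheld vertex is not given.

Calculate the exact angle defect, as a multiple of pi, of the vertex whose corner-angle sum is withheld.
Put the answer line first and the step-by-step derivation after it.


Answer: defect(P0) = pi/4

V = 6, E = 12, F = 8; chi = V - E + F = 2
Gauss-Bonnet: total defect = 2*pi*chi = 4*pi; visible defects sum to (15/4)*pi


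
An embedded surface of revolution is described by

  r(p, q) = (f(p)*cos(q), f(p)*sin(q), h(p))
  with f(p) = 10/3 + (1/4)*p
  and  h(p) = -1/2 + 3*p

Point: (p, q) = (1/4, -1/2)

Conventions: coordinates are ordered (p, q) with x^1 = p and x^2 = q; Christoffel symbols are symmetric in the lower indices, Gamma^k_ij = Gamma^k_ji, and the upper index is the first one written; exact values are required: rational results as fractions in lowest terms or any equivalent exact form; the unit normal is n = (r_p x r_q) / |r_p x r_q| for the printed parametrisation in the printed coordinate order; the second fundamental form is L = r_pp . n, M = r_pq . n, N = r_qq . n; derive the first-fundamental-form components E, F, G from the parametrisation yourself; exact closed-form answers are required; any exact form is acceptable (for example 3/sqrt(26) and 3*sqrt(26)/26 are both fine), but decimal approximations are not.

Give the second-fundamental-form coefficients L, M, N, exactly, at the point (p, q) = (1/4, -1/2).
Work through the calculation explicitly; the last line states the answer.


f = 163/48, f' = 1/4, f'' = 0, h' = 3, h'' = 0
E = 145/16, F = 0, G = 26569/2304; answer radicand W^2 = 145/16
unnormalised second-form numerators: l = 0, m = 0, n = 163/16; L = l/sqrt(145/16), and similarly M = m/sqrt(W^2), N = n/sqrt(W^2)

Answer: L = 0, M = 0, N = 163*sqrt(145)/580


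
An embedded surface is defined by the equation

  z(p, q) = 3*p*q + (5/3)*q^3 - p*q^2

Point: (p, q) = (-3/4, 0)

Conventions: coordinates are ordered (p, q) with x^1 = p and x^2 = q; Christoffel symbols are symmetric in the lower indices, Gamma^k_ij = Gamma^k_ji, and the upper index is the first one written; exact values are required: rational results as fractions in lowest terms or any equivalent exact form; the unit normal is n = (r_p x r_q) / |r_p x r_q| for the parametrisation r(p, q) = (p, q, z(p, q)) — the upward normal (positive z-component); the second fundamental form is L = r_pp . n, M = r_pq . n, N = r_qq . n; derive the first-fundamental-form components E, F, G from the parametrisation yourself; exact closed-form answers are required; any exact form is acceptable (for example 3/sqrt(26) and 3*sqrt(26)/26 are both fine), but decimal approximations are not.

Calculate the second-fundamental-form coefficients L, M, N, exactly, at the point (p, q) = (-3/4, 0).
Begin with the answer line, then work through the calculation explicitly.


Answer: L = 0, M = 12*sqrt(97)/97, N = 6*sqrt(97)/97

z_p = 0, z_q = -9/4, z_pp = 0, z_pq = 3, z_qq = 3/2
E = 1, F = 0, G = 97/16; answer radicand W^2 = 97/16
unnormalised second-form numerators: l = 0, m = 3, n = 3/2; L = l/sqrt(97/16), and similarly M = m/sqrt(W^2), N = n/sqrt(W^2)


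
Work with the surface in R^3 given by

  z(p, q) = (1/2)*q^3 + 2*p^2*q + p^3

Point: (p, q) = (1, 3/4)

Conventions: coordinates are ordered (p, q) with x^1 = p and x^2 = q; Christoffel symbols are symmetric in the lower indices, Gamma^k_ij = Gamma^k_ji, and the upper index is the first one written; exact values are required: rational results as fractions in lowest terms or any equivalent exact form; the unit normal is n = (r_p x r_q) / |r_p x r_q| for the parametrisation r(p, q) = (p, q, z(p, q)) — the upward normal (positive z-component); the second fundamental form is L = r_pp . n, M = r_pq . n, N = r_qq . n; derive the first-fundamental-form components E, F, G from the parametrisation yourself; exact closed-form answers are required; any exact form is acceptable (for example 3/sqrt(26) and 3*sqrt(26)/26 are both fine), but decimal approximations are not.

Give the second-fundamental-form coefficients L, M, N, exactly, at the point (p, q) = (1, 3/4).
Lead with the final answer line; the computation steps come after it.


Answer: L = 288*sqrt(46169)/46169, M = 128*sqrt(46169)/46169, N = 72*sqrt(46169)/46169

z_p = 6, z_q = 91/32, z_pp = 9, z_pq = 4, z_qq = 9/4
E = 37, F = 273/16, G = 9305/1024; answer radicand W^2 = 46169/1024
unnormalised second-form numerators: l = 9, m = 4, n = 9/4; L = l/sqrt(46169/1024), and similarly M = m/sqrt(W^2), N = n/sqrt(W^2)


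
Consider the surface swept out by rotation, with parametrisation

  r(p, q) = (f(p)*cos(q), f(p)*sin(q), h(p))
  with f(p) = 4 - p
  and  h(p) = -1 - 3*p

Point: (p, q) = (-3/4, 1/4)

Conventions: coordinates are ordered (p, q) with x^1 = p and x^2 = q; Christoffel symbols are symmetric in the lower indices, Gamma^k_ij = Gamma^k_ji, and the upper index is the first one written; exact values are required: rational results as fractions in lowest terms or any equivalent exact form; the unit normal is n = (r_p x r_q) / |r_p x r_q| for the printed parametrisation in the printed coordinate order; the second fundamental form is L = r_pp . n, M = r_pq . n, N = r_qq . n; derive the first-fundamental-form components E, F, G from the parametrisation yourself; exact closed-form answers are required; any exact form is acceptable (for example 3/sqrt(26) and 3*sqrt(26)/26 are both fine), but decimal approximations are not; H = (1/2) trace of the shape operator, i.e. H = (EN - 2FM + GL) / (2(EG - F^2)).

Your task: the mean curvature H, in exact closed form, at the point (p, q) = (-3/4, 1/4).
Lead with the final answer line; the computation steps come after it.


Answer: H = -3*sqrt(10)/95

f = 19/4, f' = -1, f'' = 0, h' = -3, h'' = 0
E = 10, F = 0, G = 361/16; answer radicand W^2 = 10
unnormalised second-form numerators: l = 0, m = 0, n = -57/4; L = l/sqrt(10), and similarly M = m/sqrt(W^2), N = n/sqrt(W^2)
H = (E*n - 2*F*m + G*l) / (2*(EG - F^2)*sqrt(W^2)); E*n - 2*F*m + G*l = -285/2, EG - F^2 = 1805/8, so H = (-6/19)/sqrt(10)


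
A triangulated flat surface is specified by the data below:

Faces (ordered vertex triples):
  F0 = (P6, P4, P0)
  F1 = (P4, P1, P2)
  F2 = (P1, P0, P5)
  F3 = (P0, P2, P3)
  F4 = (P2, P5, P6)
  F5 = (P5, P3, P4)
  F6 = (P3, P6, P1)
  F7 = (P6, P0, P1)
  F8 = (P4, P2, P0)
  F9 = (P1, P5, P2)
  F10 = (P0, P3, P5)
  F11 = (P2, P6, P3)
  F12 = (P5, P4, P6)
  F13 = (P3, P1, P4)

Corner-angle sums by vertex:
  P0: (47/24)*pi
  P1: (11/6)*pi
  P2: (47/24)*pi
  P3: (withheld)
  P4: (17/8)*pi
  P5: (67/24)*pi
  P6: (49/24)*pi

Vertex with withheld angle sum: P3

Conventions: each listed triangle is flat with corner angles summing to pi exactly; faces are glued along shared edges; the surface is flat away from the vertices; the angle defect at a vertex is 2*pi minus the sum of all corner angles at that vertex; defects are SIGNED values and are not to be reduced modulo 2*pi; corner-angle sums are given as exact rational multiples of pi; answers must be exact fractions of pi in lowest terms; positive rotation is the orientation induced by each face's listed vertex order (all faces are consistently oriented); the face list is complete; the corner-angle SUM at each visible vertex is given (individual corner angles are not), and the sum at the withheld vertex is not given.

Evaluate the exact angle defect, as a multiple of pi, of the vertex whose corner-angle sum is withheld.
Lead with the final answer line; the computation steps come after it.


Answer: defect(P3) = (17/24)*pi

V = 7, E = 21, F = 14; chi = V - E + F = 0
Gauss-Bonnet: total defect = 2*pi*chi = 0; visible defects sum to (-17/24)*pi


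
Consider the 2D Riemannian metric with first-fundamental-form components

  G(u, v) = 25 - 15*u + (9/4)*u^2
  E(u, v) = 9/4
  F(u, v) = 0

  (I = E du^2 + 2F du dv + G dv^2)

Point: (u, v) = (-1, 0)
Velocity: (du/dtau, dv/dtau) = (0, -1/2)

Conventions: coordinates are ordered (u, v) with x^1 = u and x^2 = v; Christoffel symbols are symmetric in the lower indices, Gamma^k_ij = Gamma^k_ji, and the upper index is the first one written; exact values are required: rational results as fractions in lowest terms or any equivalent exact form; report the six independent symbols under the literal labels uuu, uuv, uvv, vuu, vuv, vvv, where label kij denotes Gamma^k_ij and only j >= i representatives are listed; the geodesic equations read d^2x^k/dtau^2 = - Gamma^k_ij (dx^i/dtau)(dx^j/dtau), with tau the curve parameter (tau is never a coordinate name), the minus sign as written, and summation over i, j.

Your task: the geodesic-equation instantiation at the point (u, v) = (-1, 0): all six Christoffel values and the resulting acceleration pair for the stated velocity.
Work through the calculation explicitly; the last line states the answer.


E = 9/4, F = 0, G = 169/4 at the point
E_u = 0, E_v = 0, F_u = 0, F_v = 0, G_u = -39/2, G_v = 0
EG - F^2 = 1521/16;  g^inv = (16/1521) * [[169/4, 0], [0, 9/4]]
first-kind symbols [ij,l] = (1/2)(d_i g_jl + d_j g_il - d_l g_ij): [uu,u] = E_u/2 = 0, [uu,v] = F_u - E_v/2 = 0, [uv,u] = E_v/2 = 0, [uv,v] = G_u/2 = -39/4, [vv,u] = F_v - G_u/2 = 39/4, [vv,v] = G_v/2 = 0
Gamma^u_ij = (G*[ij,u] - F*[ij,v])/(EG - F^2), Gamma^v_ij = (E*[ij,v] - F*[ij,u])/(EG - F^2)
Gamma_uuu = 0, Gamma_uuv = 0, Gamma_uvv = 13/3, Gamma_vuu = 0, Gamma_vuv = -3/13, Gamma_vvv = 0
d^2u/dtau^2 = -(Gamma_uuu*(0)^2 + 2*Gamma_uuv*(0)*(-1/2) + Gamma_uvv*(-1/2)^2) = -13/12
d^2v/dtau^2 = -(Gamma_vuu*(0)^2 + 2*Gamma_vuv*(0)*(-1/2) + Gamma_vvv*(-1/2)^2) = 0

Answer: Gamma_uuu = 0, Gamma_uuv = 0, Gamma_uvv = 13/3, Gamma_vuu = 0, Gamma_vuv = -3/13, Gamma_vvv = 0; accelerations (d^2u/dtau^2, d^2v/dtau^2) = (-13/12, 0)


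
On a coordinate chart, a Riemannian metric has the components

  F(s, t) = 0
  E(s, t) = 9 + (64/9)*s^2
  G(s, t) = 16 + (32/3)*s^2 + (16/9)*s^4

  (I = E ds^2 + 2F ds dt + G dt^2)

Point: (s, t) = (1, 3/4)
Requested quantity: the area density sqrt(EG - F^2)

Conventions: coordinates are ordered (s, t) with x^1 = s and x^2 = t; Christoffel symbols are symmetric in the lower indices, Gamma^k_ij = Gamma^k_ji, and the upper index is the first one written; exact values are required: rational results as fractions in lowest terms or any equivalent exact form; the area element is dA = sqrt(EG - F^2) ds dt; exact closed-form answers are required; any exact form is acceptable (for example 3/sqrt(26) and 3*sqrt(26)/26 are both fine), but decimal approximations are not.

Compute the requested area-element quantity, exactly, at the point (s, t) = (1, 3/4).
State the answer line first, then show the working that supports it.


Answer: sqrt(EG - F^2) = 16*sqrt(145)/9

E = 145/9, F = 0, G = 256/9; EG - F^2 = 37120/81


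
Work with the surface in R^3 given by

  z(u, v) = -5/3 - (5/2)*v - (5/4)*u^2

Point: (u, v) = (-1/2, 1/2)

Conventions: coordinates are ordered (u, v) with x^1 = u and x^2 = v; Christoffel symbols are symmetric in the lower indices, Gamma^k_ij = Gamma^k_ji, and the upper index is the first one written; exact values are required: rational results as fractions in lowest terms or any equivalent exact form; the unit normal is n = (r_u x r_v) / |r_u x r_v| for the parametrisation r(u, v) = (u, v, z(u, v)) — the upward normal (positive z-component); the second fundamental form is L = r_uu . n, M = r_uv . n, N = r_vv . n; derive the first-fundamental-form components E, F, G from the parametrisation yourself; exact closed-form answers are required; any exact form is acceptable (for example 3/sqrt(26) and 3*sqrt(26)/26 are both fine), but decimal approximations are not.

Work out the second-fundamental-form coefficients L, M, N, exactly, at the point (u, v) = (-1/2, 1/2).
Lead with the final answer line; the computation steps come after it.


Answer: L = -10*sqrt(141)/141, M = 0, N = 0

z_u = 5/4, z_v = -5/2, z_uu = -5/2, z_uv = 0, z_vv = 0
E = 41/16, F = -25/8, G = 29/4; answer radicand W^2 = 141/16
unnormalised second-form numerators: l = -5/2, m = 0, n = 0; L = l/sqrt(141/16), and similarly M = m/sqrt(W^2), N = n/sqrt(W^2)


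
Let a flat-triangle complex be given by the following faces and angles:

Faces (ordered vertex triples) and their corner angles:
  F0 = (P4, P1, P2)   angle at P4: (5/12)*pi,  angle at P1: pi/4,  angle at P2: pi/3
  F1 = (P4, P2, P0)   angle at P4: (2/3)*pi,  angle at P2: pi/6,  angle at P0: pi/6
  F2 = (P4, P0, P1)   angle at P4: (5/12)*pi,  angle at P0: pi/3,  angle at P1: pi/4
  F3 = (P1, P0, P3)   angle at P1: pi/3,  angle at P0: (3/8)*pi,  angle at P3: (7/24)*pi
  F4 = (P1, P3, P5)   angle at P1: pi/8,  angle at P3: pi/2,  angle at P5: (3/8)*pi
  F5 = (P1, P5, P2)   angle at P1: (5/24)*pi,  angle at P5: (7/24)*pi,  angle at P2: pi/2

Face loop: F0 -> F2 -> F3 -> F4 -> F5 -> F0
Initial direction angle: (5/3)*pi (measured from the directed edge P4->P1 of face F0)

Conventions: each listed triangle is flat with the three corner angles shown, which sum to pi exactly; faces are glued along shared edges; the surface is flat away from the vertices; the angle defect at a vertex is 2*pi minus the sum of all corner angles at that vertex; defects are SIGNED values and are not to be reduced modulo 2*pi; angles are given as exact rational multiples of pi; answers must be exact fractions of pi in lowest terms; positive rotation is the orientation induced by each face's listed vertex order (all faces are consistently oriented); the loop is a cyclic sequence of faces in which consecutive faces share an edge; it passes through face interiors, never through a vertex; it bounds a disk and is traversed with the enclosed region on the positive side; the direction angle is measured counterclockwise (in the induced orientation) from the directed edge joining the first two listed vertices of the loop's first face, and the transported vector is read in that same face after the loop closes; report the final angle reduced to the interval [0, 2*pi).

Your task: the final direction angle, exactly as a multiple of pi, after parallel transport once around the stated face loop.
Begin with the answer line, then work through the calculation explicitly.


Answer: final direction angle = pi/2

enclosed vertex P1: corner angles sum to (7/6)*pi, defect = 2*pi - (7/6)*pi = (5/6)*pi
the final direction is the initial angle plus the enclosed defects, taken mod 2*pi in the induced orientation
final angle = (5/3)*pi + (5/6)*pi = pi/2 (mod 2*pi)
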